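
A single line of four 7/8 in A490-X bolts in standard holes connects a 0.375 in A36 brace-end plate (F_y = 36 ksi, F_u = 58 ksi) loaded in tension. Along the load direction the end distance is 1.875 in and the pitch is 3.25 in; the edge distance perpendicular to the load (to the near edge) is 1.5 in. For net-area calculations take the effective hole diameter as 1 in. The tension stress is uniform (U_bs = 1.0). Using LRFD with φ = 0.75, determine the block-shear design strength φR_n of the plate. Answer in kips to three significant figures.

86.9 kips

Shear plane L_v = 1.875 + 3·3.25 = 11.62 in; A_gv = 11.62 × 0.375 = 4.359 in².
A_nv = (11.62 − 3.5·1) × 0.375 = 3.047 in².
A_nt = (1.5 − 0.5·1) × 0.375 = 0.375 in².
0.6 F_u A_nv = 106 kips; 0.6 F_y A_gv = 94.16 kips → shear yielding governs the shear term.
R_n = 94.16 + 1.0 × 58 × 0.375 = 115.9 kips.
Design strength φR_n = 0.75 × 115.9 = 86.9 kips.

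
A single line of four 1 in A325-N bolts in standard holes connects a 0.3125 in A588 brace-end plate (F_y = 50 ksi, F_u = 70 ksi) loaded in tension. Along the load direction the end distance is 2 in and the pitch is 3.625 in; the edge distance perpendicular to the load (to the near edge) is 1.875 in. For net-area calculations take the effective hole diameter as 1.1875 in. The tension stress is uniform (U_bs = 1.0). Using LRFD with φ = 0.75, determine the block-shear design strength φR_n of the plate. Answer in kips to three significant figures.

Shear plane L_v = 2 + 3·3.625 = 12.88 in; A_gv = 12.88 × 0.3125 = 4.023 in².
A_nv = (12.88 − 3.5·1.1875) × 0.3125 = 2.725 in².
A_nt = (1.875 − 0.5·1.1875) × 0.3125 = 0.4004 in².
0.6 F_u A_nv = 114.4 kips; 0.6 F_y A_gv = 120.7 kips → shear rupture governs the shear term.
R_n = 114.4 + 1.0 × 70 × 0.4004 = 142.5 kips.
Design strength φR_n = 0.75 × 142.5 = 107 kips.

107 kips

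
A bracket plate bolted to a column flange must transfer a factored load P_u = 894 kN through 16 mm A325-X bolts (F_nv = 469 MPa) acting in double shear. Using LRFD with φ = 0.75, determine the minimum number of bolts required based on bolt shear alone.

7 bolts

A_b = π·16²/4 = 201.1 mm².
Per-bolt design strength φR_n = 0.75 × 469 × 201.1 × 2 / 1000 = 141.4 kN.
n ≥ 894 / 141.4 = 6.32 → use 7 bolts.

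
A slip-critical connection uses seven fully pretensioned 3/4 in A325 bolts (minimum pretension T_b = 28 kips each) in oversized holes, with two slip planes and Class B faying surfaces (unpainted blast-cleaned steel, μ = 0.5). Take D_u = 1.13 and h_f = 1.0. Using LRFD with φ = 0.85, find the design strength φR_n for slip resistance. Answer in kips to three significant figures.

R_n = μ · D_u · h_f · T_b · n_s · n_b = 0.5 × 1.13 × 1.0 × 28 × 2 × 7 = 221.5 kips.
Design strength φR_n = 0.85 × 221.5 = 188 kips.

188 kips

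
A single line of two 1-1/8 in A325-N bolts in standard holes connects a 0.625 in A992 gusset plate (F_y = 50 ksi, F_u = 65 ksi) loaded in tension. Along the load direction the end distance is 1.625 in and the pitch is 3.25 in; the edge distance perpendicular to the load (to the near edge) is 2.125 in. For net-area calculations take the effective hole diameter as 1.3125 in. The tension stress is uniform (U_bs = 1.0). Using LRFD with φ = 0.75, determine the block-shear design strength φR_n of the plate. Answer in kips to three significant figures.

97.9 kips

Shear plane L_v = 1.625 + 1·3.25 = 4.875 in; A_gv = 4.875 × 0.625 = 3.047 in².
A_nv = (4.875 − 1.5·1.3125) × 0.625 = 1.816 in².
A_nt = (2.125 − 0.5·1.3125) × 0.625 = 0.918 in².
0.6 F_u A_nv = 70.84 kips; 0.6 F_y A_gv = 91.41 kips → shear rupture governs the shear term.
R_n = 70.84 + 1.0 × 65 × 0.918 = 130.5 kips.
Design strength φR_n = 0.75 × 130.5 = 97.9 kips.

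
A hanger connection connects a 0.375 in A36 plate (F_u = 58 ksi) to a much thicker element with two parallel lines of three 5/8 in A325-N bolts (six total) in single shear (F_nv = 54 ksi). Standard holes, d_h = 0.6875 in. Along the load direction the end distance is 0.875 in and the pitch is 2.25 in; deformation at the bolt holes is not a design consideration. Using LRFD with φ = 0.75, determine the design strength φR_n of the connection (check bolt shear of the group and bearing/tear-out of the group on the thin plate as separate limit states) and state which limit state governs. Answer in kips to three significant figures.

Bolt shear: A_b = π·0.625²/4 = 0.3068 in²; R_n = 54 × 0.3068 × 6 × 1 = 99.4 kips → 0.75 × 99.4 = 74.6 kips.
Bearing (1.5 l_c t F_u ≤ 3.0 d t F_u): upper limit = 3.0·0.625·0.375·58 = 40.78 kips.
  Edge l_c = 0.875 − 0.6875/2 = 0.5312 → r_n = 17.33 kips; interior l_c = 2.25 − 0.6875 = 1.562 → r_n = 40.78 kips.
  R_n,bearing = 2·17.33 + 4·40.78 = 197.8 kips → 0.75 × 197.8 = 148 kips.
Bolt shear governs: 74.6 kips.

74.6 kips (bolt shear governs)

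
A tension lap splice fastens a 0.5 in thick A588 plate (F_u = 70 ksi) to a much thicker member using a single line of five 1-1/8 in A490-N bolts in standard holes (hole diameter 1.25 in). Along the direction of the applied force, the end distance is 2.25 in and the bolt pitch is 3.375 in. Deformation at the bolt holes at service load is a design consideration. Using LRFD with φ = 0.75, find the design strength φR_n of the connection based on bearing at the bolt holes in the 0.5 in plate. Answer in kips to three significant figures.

Per bolt r_n = 1.2 l_c t F_u ≤ 2.4 d t F_u; upper limit = 2.4 × 1.125 × 0.5 × 70 = 94.5 kips.
Edge bolt: l_c = 2.25 − 1.25/2 = 1.625 in → 1.2 × 1.625 × 0.5 × 70 = 68.25 → r_n = 68.25 kips.
Interior bolts: l_c = 3.375 − 1.25 = 2.125 in → 1.2 × 2.125 × 0.5 × 70 = 89.25 → r_n = 89.25 kips.
R_n = 1 × 68.25 + 4 × 89.25 = 425.2 kips.
Design strength φR_n = 0.75 × 425.2 = 319 kips.

319 kips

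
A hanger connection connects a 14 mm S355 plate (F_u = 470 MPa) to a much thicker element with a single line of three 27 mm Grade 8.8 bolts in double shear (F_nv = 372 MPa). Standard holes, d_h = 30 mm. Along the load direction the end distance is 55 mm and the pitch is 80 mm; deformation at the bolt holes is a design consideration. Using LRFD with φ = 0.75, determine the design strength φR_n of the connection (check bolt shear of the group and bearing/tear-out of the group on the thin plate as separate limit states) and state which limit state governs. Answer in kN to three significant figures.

829 kN (bearing governs)

Bolt shear: A_b = π·27²/4 = 572.6 mm²; R_n = 372 × 572.6 × 3 × 2 / 1000 = 1278 kN → 0.75 × 1278 = 958 kN.
Bearing (1.2 l_c t F_u ≤ 2.4 d t F_u): upper limit = 2.4·27·14·470 / 1000 = 426.4 kN.
  Edge l_c = 55 − 30/2 = 40 → r_n = 315.8 kN; interior l_c = 80 − 30 = 50 → r_n = 394.8 kN.
  R_n,bearing = 1·315.8 + 2·394.8 = 1105 kN → 0.75 × 1105 = 829 kN.
Bearing governs: 829 kN.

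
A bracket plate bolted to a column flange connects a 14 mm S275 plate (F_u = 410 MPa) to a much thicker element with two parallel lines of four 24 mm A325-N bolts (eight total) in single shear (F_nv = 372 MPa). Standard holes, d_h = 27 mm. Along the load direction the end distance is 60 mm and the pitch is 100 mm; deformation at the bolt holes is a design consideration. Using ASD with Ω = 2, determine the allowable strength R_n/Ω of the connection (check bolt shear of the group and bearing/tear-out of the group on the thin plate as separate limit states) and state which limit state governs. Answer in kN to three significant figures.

673 kN (bolt shear governs)

Bolt shear: A_b = π·24²/4 = 452.4 mm²; R_n = 372 × 452.4 × 8 × 1 / 1000 = 1346 kN → 1346 / 2 = 673 kN.
Bearing (1.2 l_c t F_u ≤ 2.4 d t F_u): upper limit = 2.4·24·14·410 / 1000 = 330.6 kN.
  Edge l_c = 60 − 27/2 = 46.5 → r_n = 320.3 kN; interior l_c = 100 − 27 = 73 → r_n = 330.6 kN.
  R_n,bearing = 2·320.3 + 6·330.6 = 2624 kN → 2624 / 2 = 1310 kN.
Bolt shear governs: 673 kN.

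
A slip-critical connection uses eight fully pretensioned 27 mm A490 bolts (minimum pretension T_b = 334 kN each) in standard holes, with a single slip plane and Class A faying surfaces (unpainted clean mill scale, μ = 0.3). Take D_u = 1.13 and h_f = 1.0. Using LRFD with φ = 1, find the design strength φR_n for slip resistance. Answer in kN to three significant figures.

906 kN

R_n = μ · D_u · h_f · T_b · n_s · n_b = 0.3 × 1.13 × 1.0 × 334 × 1 × 8 = 905.8 kN.
Design strength φR_n = 1 × 905.8 = 906 kN.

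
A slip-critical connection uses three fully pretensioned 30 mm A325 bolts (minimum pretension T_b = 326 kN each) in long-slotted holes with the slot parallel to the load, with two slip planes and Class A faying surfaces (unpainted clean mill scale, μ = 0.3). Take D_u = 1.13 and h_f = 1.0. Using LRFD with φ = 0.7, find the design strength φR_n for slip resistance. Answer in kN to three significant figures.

R_n = μ · D_u · h_f · T_b · n_s · n_b = 0.3 × 1.13 × 1.0 × 326 × 2 × 3 = 663.1 kN.
Design strength φR_n = 0.7 × 663.1 = 464 kN.

464 kN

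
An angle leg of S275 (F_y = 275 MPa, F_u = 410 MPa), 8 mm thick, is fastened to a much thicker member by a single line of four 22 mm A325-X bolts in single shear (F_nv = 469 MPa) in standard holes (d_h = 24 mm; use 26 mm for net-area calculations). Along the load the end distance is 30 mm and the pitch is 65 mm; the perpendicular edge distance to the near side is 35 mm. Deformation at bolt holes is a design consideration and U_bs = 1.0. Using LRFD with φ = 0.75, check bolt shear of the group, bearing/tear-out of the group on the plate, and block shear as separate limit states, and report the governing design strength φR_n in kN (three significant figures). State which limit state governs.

252 kN (block shear governs)

Bolt shear: A_b = π·22²/4 = 380.1 mm²; R_n = 469 × 380.1 × 4 × 1 / 1000 = 713.1 kN → 0.75 × 713.1 = 535 kN.
Bearing: edge l_c = 18, r_n = 70.85 kN; interior l_c = 41, r_n = 161.4 kN; R_n = 70.85 + 3·161.4 = 555 kN → 416 kN.
Block shear: A_gv = 1800, A_nv = 1072, A_nt = 176 mm²; R_n = min(0.6F_uA_nv, 0.6F_yA_gv) + U_bs·F_u·A_nt = 335.9 kN → 252 kN.
Block shear governs: 252 kN.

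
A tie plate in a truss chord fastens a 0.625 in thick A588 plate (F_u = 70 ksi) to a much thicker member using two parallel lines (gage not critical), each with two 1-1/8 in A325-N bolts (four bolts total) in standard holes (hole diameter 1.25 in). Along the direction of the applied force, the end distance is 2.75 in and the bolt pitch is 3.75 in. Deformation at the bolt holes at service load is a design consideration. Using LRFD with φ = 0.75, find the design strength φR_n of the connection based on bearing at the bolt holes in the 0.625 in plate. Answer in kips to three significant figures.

Per bolt r_n = 1.2 l_c t F_u ≤ 2.4 d t F_u; upper limit = 2.4 × 1.125 × 0.625 × 70 = 118.1 kips.
Edge bolt: l_c = 2.75 − 1.25/2 = 2.125 in → 1.2 × 2.125 × 0.625 × 70 = 111.6 → r_n = 111.6 kips.
Interior bolts: l_c = 3.75 − 1.25 = 2.5 in → 1.2 × 2.5 × 0.625 × 70 = 131.2 → r_n = 118.1 kips.
R_n = 2 × 111.6 + 2 × 118.1 = 459.4 kips.
Design strength φR_n = 0.75 × 459.4 = 345 kips.

345 kips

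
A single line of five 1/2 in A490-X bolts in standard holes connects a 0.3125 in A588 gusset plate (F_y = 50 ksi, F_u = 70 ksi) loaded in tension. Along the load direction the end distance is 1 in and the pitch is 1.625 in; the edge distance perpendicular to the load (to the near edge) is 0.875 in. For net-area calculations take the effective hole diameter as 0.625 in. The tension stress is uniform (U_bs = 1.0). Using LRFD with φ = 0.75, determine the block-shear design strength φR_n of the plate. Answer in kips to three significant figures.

Shear plane L_v = 1 + 4·1.625 = 7.5 in; A_gv = 7.5 × 0.3125 = 2.344 in².
A_nv = (7.5 − 4.5·0.625) × 0.3125 = 1.465 in².
A_nt = (0.875 − 0.5·0.625) × 0.3125 = 0.1758 in².
0.6 F_u A_nv = 61.52 kips; 0.6 F_y A_gv = 70.31 kips → shear rupture governs the shear term.
R_n = 61.52 + 1.0 × 70 × 0.1758 = 73.83 kips.
Design strength φR_n = 0.75 × 73.83 = 55.4 kips.

55.4 kips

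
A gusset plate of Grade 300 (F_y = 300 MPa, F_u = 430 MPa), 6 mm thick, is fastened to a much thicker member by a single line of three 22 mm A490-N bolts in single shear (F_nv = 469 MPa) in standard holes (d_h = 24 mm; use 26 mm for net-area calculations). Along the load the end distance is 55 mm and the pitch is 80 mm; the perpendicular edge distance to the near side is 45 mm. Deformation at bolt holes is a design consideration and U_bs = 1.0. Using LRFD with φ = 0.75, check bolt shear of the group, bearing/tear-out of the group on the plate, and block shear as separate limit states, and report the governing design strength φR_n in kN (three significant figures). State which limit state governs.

236 kN (block shear governs)

Bolt shear: A_b = π·22²/4 = 380.1 mm²; R_n = 469 × 380.1 × 3 × 1 / 1000 = 534.8 kN → 0.75 × 534.8 = 401 kN.
Bearing: edge l_c = 43, r_n = 133.1 kN; interior l_c = 56, r_n = 136.2 kN; R_n = 133.1 + 2·136.2 = 405.6 kN → 304 kN.
Block shear: A_gv = 1290, A_nv = 900, A_nt = 192 mm²; R_n = min(0.6F_uA_nv, 0.6F_yA_gv) + U_bs·F_u·A_nt = 314.8 kN → 236 kN.
Block shear governs: 236 kN.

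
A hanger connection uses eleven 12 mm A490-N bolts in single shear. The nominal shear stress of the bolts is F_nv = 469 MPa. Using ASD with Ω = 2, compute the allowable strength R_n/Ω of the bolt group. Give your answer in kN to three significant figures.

A_b = π × 12² / 4 = 113.1 mm².
R_n = F_nv · A_b · n · n_s = 469 × 113.1 × 11 × 1 / 1000 = 583.5 kN.
Allowable strength R_n/Ω = 583.5 / 2 = 292 kN.

292 kN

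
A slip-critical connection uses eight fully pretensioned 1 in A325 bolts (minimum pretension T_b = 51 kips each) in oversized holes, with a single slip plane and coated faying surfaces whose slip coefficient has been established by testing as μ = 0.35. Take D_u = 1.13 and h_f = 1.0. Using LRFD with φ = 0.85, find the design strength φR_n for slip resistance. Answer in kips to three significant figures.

137 kips

R_n = μ · D_u · h_f · T_b · n_s · n_b = 0.35 × 1.13 × 1.0 × 51 × 1 × 8 = 161.4 kips.
Design strength φR_n = 0.85 × 161.4 = 137 kips.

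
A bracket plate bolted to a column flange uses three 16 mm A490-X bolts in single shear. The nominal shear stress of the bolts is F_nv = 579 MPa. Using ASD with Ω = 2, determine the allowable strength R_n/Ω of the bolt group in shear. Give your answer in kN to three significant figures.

A_b = π × 16² / 4 = 201.1 mm².
R_n = F_nv · A_b · n · n_s = 579 × 201.1 × 3 × 1 / 1000 = 349.2 kN.
Allowable strength R_n/Ω = 349.2 / 2 = 175 kN.

175 kN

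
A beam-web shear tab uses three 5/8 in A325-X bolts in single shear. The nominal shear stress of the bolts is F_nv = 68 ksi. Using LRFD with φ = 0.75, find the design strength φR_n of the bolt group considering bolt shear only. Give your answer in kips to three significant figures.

46.9 kips

A_b = π × 0.625² / 4 = 0.3068 in².
R_n = F_nv · A_b · n · n_s = 68 × 0.3068 × 3 × 1 = 62.59 kips.
Design strength φR_n = 0.75 × 62.59 = 46.9 kips.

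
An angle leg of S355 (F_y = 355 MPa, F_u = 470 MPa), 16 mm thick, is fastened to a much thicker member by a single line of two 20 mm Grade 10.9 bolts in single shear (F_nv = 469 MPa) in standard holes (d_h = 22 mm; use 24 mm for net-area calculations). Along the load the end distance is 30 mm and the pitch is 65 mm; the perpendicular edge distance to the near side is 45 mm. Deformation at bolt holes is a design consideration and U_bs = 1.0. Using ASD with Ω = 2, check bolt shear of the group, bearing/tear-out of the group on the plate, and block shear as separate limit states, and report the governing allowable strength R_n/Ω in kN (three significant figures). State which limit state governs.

147 kN (bolt shear governs)

Bolt shear: A_b = π·20²/4 = 314.2 mm²; R_n = 469 × 314.2 × 2 × 1 / 1000 = 294.7 kN → 294.7 / 2 = 147 kN.
Bearing: edge l_c = 19, r_n = 171.5 kN; interior l_c = 43, r_n = 361 kN; R_n = 171.5 + 1·361 = 532.4 kN → 266 kN.
Block shear: A_gv = 1520, A_nv = 944, A_nt = 528 mm²; R_n = min(0.6F_uA_nv, 0.6F_yA_gv) + U_bs·F_u·A_nt = 514.4 kN → 257 kN.
Bolt shear governs: 147 kN.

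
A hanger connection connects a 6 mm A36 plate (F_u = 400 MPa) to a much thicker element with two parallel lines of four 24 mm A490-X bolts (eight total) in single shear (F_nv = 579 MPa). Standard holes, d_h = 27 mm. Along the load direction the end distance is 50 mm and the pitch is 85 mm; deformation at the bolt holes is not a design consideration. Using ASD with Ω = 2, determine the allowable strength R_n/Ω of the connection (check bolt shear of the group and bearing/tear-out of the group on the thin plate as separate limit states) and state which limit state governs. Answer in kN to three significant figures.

Bolt shear: A_b = π·24²/4 = 452.4 mm²; R_n = 579 × 452.4 × 8 × 1 / 1000 = 2095 kN → 2095 / 2 = 1050 kN.
Bearing (1.5 l_c t F_u ≤ 3.0 d t F_u): upper limit = 3.0·24·6·400 / 1000 = 172.8 kN.
  Edge l_c = 50 − 27/2 = 36.5 → r_n = 131.4 kN; interior l_c = 85 − 27 = 58 → r_n = 172.8 kN.
  R_n,bearing = 2·131.4 + 6·172.8 = 1300 kN → 1300 / 2 = 650 kN.
Bearing governs: 650 kN.

650 kN (bearing governs)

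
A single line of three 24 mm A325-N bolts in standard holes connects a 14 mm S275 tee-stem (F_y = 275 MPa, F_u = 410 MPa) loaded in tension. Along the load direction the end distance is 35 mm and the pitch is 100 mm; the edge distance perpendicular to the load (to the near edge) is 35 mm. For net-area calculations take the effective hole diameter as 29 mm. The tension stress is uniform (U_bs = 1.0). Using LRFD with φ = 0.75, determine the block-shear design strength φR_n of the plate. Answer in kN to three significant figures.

Shear plane L_v = 35 + 2·100 = 235 mm; A_gv = 235 × 14 = 3290 mm².
A_nv = (235 − 2.5·29) × 14 = 2275 mm².
A_nt = (35 − 0.5·29) × 14 = 287 mm².
0.6 F_u A_nv = 559.6 kN; 0.6 F_y A_gv = 542.9 kN → shear yielding governs the shear term.
R_n = 542.9 + 1.0 × 410 × 287 / 1000 = 660.5 kN.
Design strength φR_n = 0.75 × 660.5 = 495 kN.

495 kN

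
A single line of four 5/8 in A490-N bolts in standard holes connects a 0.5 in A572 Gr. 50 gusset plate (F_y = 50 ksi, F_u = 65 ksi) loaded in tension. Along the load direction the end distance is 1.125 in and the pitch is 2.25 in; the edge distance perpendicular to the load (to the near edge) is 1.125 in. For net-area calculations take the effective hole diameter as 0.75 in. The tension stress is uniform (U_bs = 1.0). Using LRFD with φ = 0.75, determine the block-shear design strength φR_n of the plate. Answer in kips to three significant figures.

Shear plane L_v = 1.125 + 3·2.25 = 7.875 in; A_gv = 7.875 × 0.5 = 3.938 in².
A_nv = (7.875 − 3.5·0.75) × 0.5 = 2.625 in².
A_nt = (1.125 − 0.5·0.75) × 0.5 = 0.375 in².
0.6 F_u A_nv = 102.4 kips; 0.6 F_y A_gv = 118.1 kips → shear rupture governs the shear term.
R_n = 102.4 + 1.0 × 65 × 0.375 = 126.8 kips.
Design strength φR_n = 0.75 × 126.8 = 95.1 kips.

95.1 kips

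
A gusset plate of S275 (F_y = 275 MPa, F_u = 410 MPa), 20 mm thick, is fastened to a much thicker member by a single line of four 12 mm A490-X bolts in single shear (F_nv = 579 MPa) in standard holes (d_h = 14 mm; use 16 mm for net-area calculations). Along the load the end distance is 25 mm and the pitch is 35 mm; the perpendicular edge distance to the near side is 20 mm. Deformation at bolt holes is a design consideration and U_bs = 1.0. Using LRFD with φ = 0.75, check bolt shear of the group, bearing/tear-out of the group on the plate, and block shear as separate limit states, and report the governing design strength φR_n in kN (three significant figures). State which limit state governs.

Bolt shear: A_b = π·12²/4 = 113.1 mm²; R_n = 579 × 113.1 × 4 × 1 / 1000 = 261.9 kN → 0.75 × 261.9 = 196 kN.
Bearing: edge l_c = 18, r_n = 177.1 kN; interior l_c = 21, r_n = 206.6 kN; R_n = 177.1 + 3·206.6 = 797 kN → 598 kN.
Block shear: A_gv = 2600, A_nv = 1480, A_nt = 240 mm²; R_n = min(0.6F_uA_nv, 0.6F_yA_gv) + U_bs·F_u·A_nt = 462.5 kN → 347 kN.
Bolt shear governs: 196 kN.

196 kN (bolt shear governs)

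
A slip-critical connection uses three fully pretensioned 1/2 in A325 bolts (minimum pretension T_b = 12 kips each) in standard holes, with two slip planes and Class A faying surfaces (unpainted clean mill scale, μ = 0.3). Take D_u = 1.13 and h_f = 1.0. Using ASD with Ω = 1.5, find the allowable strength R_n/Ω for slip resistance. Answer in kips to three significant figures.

R_n = μ · D_u · h_f · T_b · n_s · n_b = 0.3 × 1.13 × 1.0 × 12 × 2 × 3 = 24.41 kips.
Allowable strength R_n/Ω = 24.41 / 1.5 = 16.3 kips.

16.3 kips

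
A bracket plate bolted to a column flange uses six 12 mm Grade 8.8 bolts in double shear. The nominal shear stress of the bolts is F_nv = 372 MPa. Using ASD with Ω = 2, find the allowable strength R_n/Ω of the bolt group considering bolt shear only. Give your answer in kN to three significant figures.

252 kN

A_b = π × 12² / 4 = 113.1 mm².
R_n = F_nv · A_b · n · n_s = 372 × 113.1 × 6 × 2 / 1000 = 504.9 kN.
Allowable strength R_n/Ω = 504.9 / 2 = 252 kN.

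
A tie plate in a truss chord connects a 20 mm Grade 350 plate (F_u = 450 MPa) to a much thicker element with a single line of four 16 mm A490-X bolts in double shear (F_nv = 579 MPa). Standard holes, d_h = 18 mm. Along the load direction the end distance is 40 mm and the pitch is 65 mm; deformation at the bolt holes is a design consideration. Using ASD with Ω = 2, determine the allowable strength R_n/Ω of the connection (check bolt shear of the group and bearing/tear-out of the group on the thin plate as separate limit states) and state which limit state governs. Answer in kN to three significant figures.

Bolt shear: A_b = π·16²/4 = 201.1 mm²; R_n = 579 × 201.1 × 4 × 2 / 1000 = 931.3 kN → 931.3 / 2 = 466 kN.
Bearing (1.2 l_c t F_u ≤ 2.4 d t F_u): upper limit = 2.4·16·20·450 / 1000 = 345.6 kN.
  Edge l_c = 40 − 18/2 = 31 → r_n = 334.8 kN; interior l_c = 65 − 18 = 47 → r_n = 345.6 kN.
  R_n,bearing = 1·334.8 + 3·345.6 = 1372 kN → 1372 / 2 = 686 kN.
Bolt shear governs: 466 kN.

466 kN (bolt shear governs)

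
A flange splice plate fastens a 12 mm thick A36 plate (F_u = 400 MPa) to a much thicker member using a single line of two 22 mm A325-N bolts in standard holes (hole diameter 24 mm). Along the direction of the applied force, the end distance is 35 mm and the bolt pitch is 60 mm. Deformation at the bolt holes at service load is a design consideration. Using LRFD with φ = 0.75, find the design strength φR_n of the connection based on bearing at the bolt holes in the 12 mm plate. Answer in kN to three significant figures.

255 kN

Per bolt r_n = 1.2 l_c t F_u ≤ 2.4 d t F_u; upper limit = 2.4 × 22 × 12 × 400 / 1000 = 253.4 kN.
Edge bolt: l_c = 35 − 24/2 = 23 mm → 1.2 × 23 × 12 × 400 / 1000 = 132.5 → r_n = 132.5 kN.
Interior bolts: l_c = 60 − 24 = 36 mm → 1.2 × 36 × 12 × 400 / 1000 = 207.4 → r_n = 207.4 kN.
R_n = 1 × 132.5 + 1 × 207.4 = 339.8 kN.
Design strength φR_n = 0.75 × 339.8 = 255 kN.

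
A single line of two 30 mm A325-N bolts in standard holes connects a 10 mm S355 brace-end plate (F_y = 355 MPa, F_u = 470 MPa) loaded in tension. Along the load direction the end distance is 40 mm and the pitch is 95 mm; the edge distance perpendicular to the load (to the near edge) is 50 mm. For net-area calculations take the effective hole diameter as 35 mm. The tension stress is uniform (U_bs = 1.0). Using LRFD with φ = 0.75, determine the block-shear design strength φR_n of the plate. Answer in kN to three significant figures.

Shear plane L_v = 40 + 1·95 = 135 mm; A_gv = 135 × 10 = 1350 mm².
A_nv = (135 − 1.5·35) × 10 = 825 mm².
A_nt = (50 − 0.5·35) × 10 = 325 mm².
0.6 F_u A_nv = 232.7 kN; 0.6 F_y A_gv = 287.6 kN → shear rupture governs the shear term.
R_n = 232.7 + 1.0 × 470 × 325 / 1000 = 385.4 kN.
Design strength φR_n = 0.75 × 385.4 = 289 kN.

289 kN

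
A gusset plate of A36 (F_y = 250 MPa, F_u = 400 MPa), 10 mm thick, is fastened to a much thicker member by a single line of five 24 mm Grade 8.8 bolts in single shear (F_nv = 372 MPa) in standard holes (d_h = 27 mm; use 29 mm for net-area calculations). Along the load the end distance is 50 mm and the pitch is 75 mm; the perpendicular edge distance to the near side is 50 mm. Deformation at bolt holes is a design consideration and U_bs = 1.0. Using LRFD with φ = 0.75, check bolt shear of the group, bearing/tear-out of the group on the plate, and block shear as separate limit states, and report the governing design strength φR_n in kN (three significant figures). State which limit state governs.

500 kN (block shear governs)

Bolt shear: A_b = π·24²/4 = 452.4 mm²; R_n = 372 × 452.4 × 5 × 1 / 1000 = 841.4 kN → 0.75 × 841.4 = 631 kN.
Bearing: edge l_c = 36.5, r_n = 175.2 kN; interior l_c = 48, r_n = 230.4 kN; R_n = 175.2 + 4·230.4 = 1097 kN → 823 kN.
Block shear: A_gv = 3500, A_nv = 2195, A_nt = 355 mm²; R_n = min(0.6F_uA_nv, 0.6F_yA_gv) + U_bs·F_u·A_nt = 667 kN → 500 kN.
Block shear governs: 500 kN.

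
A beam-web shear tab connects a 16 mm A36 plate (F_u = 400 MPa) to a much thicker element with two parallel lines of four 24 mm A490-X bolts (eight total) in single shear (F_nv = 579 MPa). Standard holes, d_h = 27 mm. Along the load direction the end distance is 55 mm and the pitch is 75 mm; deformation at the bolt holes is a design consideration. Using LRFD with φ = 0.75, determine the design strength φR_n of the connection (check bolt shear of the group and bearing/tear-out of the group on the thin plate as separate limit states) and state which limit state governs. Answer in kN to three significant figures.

Bolt shear: A_b = π·24²/4 = 452.4 mm²; R_n = 579 × 452.4 × 8 × 1 / 1000 = 2095 kN → 0.75 × 2095 = 1570 kN.
Bearing (1.2 l_c t F_u ≤ 2.4 d t F_u): upper limit = 2.4·24·16·400 / 1000 = 368.6 kN.
  Edge l_c = 55 − 27/2 = 41.5 → r_n = 318.7 kN; interior l_c = 75 − 27 = 48 → r_n = 368.6 kN.
  R_n,bearing = 2·318.7 + 6·368.6 = 2849 kN → 0.75 × 2849 = 2140 kN.
Bolt shear governs: 1570 kN.

1570 kN (bolt shear governs)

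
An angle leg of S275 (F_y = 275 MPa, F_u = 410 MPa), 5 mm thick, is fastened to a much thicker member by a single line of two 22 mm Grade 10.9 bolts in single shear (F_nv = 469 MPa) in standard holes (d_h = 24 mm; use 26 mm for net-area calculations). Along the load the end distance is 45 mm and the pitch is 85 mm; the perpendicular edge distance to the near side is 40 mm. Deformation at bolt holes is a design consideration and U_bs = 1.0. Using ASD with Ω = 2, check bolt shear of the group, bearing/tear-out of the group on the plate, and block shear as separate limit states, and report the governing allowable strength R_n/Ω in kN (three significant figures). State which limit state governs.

Bolt shear: A_b = π·22²/4 = 380.1 mm²; R_n = 469 × 380.1 × 2 × 1 / 1000 = 356.6 kN → 356.6 / 2 = 178 kN.
Bearing: edge l_c = 33, r_n = 81.18 kN; interior l_c = 61, r_n = 108.2 kN; R_n = 81.18 + 1·108.2 = 189.4 kN → 94.7 kN.
Block shear: A_gv = 650, A_nv = 455, A_nt = 135 mm²; R_n = min(0.6F_uA_nv, 0.6F_yA_gv) + U_bs·F_u·A_nt = 162.6 kN → 81.3 kN.
Block shear governs: 81.3 kN.

81.3 kN (block shear governs)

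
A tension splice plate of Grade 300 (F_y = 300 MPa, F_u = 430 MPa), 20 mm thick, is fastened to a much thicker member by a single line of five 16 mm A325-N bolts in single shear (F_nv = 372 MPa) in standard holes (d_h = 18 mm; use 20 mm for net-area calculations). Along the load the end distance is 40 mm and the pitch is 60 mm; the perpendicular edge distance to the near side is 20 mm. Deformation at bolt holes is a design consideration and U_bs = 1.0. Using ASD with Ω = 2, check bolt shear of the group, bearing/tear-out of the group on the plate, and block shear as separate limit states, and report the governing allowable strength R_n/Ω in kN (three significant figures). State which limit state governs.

187 kN (bolt shear governs)

Bolt shear: A_b = π·16²/4 = 201.1 mm²; R_n = 372 × 201.1 × 5 × 1 / 1000 = 374 kN → 374 / 2 = 187 kN.
Bearing: edge l_c = 31, r_n = 319.9 kN; interior l_c = 42, r_n = 330.2 kN; R_n = 319.9 + 4·330.2 = 1641 kN → 820 kN.
Block shear: A_gv = 5600, A_nv = 3800, A_nt = 200 mm²; R_n = min(0.6F_uA_nv, 0.6F_yA_gv) + U_bs·F_u·A_nt = 1066 kN → 533 kN.
Bolt shear governs: 187 kN.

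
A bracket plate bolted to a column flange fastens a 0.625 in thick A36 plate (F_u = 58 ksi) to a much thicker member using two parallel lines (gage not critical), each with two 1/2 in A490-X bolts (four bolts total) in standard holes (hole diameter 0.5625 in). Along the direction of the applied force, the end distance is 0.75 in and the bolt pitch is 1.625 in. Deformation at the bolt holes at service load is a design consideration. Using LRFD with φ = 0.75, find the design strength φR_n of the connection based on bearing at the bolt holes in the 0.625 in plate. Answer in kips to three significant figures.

Per bolt r_n = 1.2 l_c t F_u ≤ 2.4 d t F_u; upper limit = 2.4 × 0.5 × 0.625 × 58 = 43.5 kips.
Edge bolt: l_c = 0.75 − 0.5625/2 = 0.4688 in → 1.2 × 0.4688 × 0.625 × 58 = 20.39 → r_n = 20.39 kips.
Interior bolts: l_c = 1.625 − 0.5625 = 1.062 in → 1.2 × 1.062 × 0.625 × 58 = 46.22 → r_n = 43.5 kips.
R_n = 2 × 20.39 + 2 × 43.5 = 127.8 kips.
Design strength φR_n = 0.75 × 127.8 = 95.8 kips.

95.8 kips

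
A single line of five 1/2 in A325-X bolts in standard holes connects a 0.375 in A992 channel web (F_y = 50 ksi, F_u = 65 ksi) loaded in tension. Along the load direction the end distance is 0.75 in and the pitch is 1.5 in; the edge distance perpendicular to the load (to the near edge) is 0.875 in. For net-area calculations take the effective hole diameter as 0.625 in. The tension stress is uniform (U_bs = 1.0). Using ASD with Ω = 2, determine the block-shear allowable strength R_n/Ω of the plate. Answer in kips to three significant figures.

Shear plane L_v = 0.75 + 4·1.5 = 6.75 in; A_gv = 6.75 × 0.375 = 2.531 in².
A_nv = (6.75 − 4.5·0.625) × 0.375 = 1.477 in².
A_nt = (0.875 − 0.5·0.625) × 0.375 = 0.2109 in².
0.6 F_u A_nv = 57.59 kips; 0.6 F_y A_gv = 75.94 kips → shear rupture governs the shear term.
R_n = 57.59 + 1.0 × 65 × 0.2109 = 71.3 kips.
Allowable strength R_n/Ω = 71.3 / 2 = 35.6 kips.

35.6 kips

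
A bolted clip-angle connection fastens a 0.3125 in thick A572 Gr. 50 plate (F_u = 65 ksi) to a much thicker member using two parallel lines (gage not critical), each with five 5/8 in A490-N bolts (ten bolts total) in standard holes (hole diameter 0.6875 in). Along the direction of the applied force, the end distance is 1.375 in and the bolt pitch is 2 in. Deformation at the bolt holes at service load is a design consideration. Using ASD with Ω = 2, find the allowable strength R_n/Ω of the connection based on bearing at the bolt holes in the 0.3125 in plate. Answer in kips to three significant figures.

Per bolt r_n = 1.2 l_c t F_u ≤ 2.4 d t F_u; upper limit = 2.4 × 0.625 × 0.3125 × 65 = 30.47 kips.
Edge bolt: l_c = 1.375 − 0.6875/2 = 1.031 in → 1.2 × 1.031 × 0.3125 × 65 = 25.14 → r_n = 25.14 kips.
Interior bolts: l_c = 2 − 0.6875 = 1.312 in → 1.2 × 1.312 × 0.3125 × 65 = 31.99 → r_n = 30.47 kips.
R_n = 2 × 25.14 + 8 × 30.47 = 294 kips.
Allowable strength R_n/Ω = 294 / 2 = 147 kips.

147 kips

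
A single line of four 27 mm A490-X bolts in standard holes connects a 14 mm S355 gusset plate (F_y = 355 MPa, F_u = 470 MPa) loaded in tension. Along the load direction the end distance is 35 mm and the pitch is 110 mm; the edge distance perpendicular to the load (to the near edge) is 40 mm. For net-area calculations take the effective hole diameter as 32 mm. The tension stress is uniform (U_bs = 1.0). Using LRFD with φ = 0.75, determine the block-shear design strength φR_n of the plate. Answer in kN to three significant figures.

Shear plane L_v = 35 + 3·110 = 365 mm; A_gv = 365 × 14 = 5110 mm².
A_nv = (365 − 3.5·32) × 14 = 3542 mm².
A_nt = (40 − 0.5·32) × 14 = 336 mm².
0.6 F_u A_nv = 998.8 kN; 0.6 F_y A_gv = 1088 kN → shear rupture governs the shear term.
R_n = 998.8 + 1.0 × 470 × 336 / 1000 = 1157 kN.
Design strength φR_n = 0.75 × 1157 = 868 kN.

868 kN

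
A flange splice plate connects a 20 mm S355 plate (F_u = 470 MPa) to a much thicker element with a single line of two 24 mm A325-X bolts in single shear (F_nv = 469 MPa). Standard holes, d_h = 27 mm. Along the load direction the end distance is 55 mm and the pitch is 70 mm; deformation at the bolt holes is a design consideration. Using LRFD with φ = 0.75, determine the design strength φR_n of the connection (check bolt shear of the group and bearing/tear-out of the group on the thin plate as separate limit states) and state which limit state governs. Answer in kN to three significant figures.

Bolt shear: A_b = π·24²/4 = 452.4 mm²; R_n = 469 × 452.4 × 2 × 1 / 1000 = 424.3 kN → 0.75 × 424.3 = 318 kN.
Bearing (1.2 l_c t F_u ≤ 2.4 d t F_u): upper limit = 2.4·24·20·470 / 1000 = 541.4 kN.
  Edge l_c = 55 − 27/2 = 41.5 → r_n = 468.1 kN; interior l_c = 70 − 27 = 43 → r_n = 485 kN.
  R_n,bearing = 1·468.1 + 1·485 = 953.2 kN → 0.75 × 953.2 = 715 kN.
Bolt shear governs: 318 kN.

318 kN (bolt shear governs)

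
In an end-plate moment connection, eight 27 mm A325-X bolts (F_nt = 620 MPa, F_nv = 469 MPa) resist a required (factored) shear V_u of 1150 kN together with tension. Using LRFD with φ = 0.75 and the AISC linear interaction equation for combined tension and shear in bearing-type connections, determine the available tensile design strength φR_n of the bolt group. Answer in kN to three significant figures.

A_b = π·27²/4 = 572.6 mm²; f_rv = 1150 × 1000 / (8 × 572.6) = 251.1 MPa.
F'_nt = 1.3 F_nt − (F_nt / φF_nv) f_rv = 1.3·620 − (620/(0.75·469))·251.1 = 363.5 MPa, capped at F_nt → F'_nt = 363.5 MPa.
R_n = F'_nt · A_b · n = 363.5 × 572.6 × 8 / 1000 = 1665 kN.
Design strength φR_n = 0.75 × 1665 = 1250 kN.

1250 kN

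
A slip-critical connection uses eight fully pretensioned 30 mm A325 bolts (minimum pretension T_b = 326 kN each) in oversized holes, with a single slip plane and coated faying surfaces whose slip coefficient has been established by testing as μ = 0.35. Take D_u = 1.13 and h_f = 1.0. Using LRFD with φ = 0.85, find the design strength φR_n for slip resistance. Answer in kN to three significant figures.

877 kN

R_n = μ · D_u · h_f · T_b · n_s · n_b = 0.35 × 1.13 × 1.0 × 326 × 1 × 8 = 1031 kN.
Design strength φR_n = 0.85 × 1031 = 877 kN.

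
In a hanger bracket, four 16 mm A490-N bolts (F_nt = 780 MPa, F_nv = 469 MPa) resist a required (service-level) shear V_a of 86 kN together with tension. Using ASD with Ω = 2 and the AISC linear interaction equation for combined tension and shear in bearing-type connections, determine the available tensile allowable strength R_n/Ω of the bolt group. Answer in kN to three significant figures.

265 kN

A_b = π·16²/4 = 201.1 mm²; f_rv = 86 × 1000 / (4 × 201.1) = 106.9 MPa.
F'_nt = 1.3 F_nt − (Ω F_nt / F_nv) f_rv = 1.3·780 − (2·780/469)·106.9 = 658.3 MPa, capped at F_nt → F'_nt = 658.3 MPa.
R_n = F'_nt · A_b · n = 658.3 × 201.1 × 4 / 1000 = 529.5 kN.
Allowable strength R_n/Ω = 529.5 / 2 = 265 kN.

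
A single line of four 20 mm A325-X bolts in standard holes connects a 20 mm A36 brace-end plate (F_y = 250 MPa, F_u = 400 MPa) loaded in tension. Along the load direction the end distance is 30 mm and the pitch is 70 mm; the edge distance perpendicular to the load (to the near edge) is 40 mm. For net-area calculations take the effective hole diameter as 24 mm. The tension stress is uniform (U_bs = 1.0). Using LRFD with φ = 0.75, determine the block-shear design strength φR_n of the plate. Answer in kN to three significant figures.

Shear plane L_v = 30 + 3·70 = 240 mm; A_gv = 240 × 20 = 4800 mm².
A_nv = (240 − 3.5·24) × 20 = 3120 mm².
A_nt = (40 − 0.5·24) × 20 = 560 mm².
0.6 F_u A_nv = 748.8 kN; 0.6 F_y A_gv = 720 kN → shear yielding governs the shear term.
R_n = 720 + 1.0 × 400 × 560 / 1000 = 944 kN.
Design strength φR_n = 0.75 × 944 = 708 kN.

708 kN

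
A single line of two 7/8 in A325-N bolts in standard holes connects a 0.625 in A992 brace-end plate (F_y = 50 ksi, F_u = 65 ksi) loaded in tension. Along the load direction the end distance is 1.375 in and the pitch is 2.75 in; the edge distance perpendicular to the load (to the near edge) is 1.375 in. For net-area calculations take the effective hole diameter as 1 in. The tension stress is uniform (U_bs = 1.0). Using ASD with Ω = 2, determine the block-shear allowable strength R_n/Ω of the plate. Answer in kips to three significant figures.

Shear plane L_v = 1.375 + 1·2.75 = 4.125 in; A_gv = 4.125 × 0.625 = 2.578 in².
A_nv = (4.125 − 1.5·1) × 0.625 = 1.641 in².
A_nt = (1.375 − 0.5·1) × 0.625 = 0.5469 in².
0.6 F_u A_nv = 63.98 kips; 0.6 F_y A_gv = 77.34 kips → shear rupture governs the shear term.
R_n = 63.98 + 1.0 × 65 × 0.5469 = 99.53 kips.
Allowable strength R_n/Ω = 99.53 / 2 = 49.8 kips.

49.8 kips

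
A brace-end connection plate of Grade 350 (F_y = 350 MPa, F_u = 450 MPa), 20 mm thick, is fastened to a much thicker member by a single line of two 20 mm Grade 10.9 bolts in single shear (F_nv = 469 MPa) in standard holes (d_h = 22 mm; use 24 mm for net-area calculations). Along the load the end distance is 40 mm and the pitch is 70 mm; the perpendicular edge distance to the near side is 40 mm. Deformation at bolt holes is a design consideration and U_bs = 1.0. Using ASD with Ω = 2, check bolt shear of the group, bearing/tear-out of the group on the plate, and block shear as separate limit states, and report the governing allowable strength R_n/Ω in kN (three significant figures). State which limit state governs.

Bolt shear: A_b = π·20²/4 = 314.2 mm²; R_n = 469 × 314.2 × 2 × 1 / 1000 = 294.7 kN → 294.7 / 2 = 147 kN.
Bearing: edge l_c = 29, r_n = 313.2 kN; interior l_c = 48, r_n = 432 kN; R_n = 313.2 + 1·432 = 745.2 kN → 373 kN.
Block shear: A_gv = 2200, A_nv = 1480, A_nt = 560 mm²; R_n = min(0.6F_uA_nv, 0.6F_yA_gv) + U_bs·F_u·A_nt = 651.6 kN → 326 kN.
Bolt shear governs: 147 kN.

147 kN (bolt shear governs)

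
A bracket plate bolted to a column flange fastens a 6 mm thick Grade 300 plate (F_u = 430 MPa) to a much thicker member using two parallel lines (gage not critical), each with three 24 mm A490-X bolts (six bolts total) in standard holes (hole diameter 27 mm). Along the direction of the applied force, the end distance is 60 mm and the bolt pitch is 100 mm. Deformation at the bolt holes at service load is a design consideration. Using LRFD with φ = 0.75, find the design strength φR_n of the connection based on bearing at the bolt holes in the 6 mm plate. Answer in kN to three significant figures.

Per bolt r_n = 1.2 l_c t F_u ≤ 2.4 d t F_u; upper limit = 2.4 × 24 × 6 × 430 / 1000 = 148.6 kN.
Edge bolt: l_c = 60 − 27/2 = 46.5 mm → 1.2 × 46.5 × 6 × 430 / 1000 = 144 → r_n = 144 kN.
Interior bolts: l_c = 100 − 27 = 73 mm → 1.2 × 73 × 6 × 430 / 1000 = 226 → r_n = 148.6 kN.
R_n = 2 × 144 + 4 × 148.6 = 882.4 kN.
Design strength φR_n = 0.75 × 882.4 = 662 kN.

662 kN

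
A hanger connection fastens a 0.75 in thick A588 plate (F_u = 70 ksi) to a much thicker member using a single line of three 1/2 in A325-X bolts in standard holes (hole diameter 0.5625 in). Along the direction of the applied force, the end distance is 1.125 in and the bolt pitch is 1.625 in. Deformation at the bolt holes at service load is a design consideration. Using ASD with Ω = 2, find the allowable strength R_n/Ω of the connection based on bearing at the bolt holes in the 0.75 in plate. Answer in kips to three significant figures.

Per bolt r_n = 1.2 l_c t F_u ≤ 2.4 d t F_u; upper limit = 2.4 × 0.5 × 0.75 × 70 = 63 kips.
Edge bolt: l_c = 1.125 − 0.5625/2 = 0.8438 in → 1.2 × 0.8438 × 0.75 × 70 = 53.16 → r_n = 53.16 kips.
Interior bolts: l_c = 1.625 − 0.5625 = 1.062 in → 1.2 × 1.062 × 0.75 × 70 = 66.94 → r_n = 63 kips.
R_n = 1 × 53.16 + 2 × 63 = 179.2 kips.
Allowable strength R_n/Ω = 179.2 / 2 = 89.6 kips.

89.6 kips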